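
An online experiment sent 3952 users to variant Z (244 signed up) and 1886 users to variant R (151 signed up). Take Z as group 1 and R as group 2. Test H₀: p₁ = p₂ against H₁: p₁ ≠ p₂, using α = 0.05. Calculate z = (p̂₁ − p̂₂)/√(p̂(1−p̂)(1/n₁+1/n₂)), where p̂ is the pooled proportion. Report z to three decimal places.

z = -2.607

p̂₁ = 244/3952 ≈ 0.061741, p̂₂ = 151/1886 ≈ 0.080064.
Pooled p̂ = (244+151)/(3952+1886) = 395/5838 = 0.067660.
SE = √(p̂(1−p̂)(1/n₁+1/n₂)) = √(0.067660·0.932340·0.000783259) = √(4.94098e-05) = 0.007029.
z = (0.061741 − 0.080064)/0.007029 = -0.018323/0.007029 = -2.607.
p-value = 2·P(Z > 2.607) ≈ 0.0091, so at α = 0.05 we reject H₀.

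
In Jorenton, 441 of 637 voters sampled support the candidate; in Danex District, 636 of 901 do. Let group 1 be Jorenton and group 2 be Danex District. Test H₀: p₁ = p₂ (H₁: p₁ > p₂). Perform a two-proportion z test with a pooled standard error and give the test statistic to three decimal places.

p̂₁ = 441/637 ≈ 0.69231, p̂₂ = 636/901 ≈ 0.70588.
Pooled p̂ = (441+636)/(637+901) = 1077/1538 = 0.70026.
SE = √(p̂(1−p̂)(1/n₁+1/n₂)) = √(0.70026·0.29974·0.00267974) = √(0.000562466) = 0.02372.
z = (0.69231 − 0.70588)/0.02372 = -0.01357/0.02372 = -0.572.
p-value = P(Z > -0.572) ≈ 0.7165.

z = -0.572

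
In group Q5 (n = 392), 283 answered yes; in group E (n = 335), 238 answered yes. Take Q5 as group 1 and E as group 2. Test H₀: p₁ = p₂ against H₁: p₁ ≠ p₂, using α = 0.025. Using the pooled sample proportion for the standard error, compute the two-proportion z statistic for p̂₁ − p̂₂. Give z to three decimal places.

p̂₁ = 283/392 ≈ 0.72194, p̂₂ = 238/335 ≈ 0.71045.
Pooled p̂ = (283+238)/(392+335) = 521/727 = 0.71664.
SE = √(p̂(1−p̂)(1/n₁+1/n₂)) = √(0.71664·0.28336·0.0055361) = √(0.00112419) = 0.03353.
z = (0.72194 − 0.71045)/0.03353 = 0.01149/0.03353 = 0.343.
Two-sided p-value ≈ 2·Φ(−0.343) = 0.7318, so at α = 0.025 we fail to reject H₀.

z = 0.343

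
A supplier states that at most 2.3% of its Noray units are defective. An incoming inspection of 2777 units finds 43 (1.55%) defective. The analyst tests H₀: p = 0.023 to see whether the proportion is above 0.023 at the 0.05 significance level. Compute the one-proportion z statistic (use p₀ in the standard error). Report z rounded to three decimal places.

p̂ = 43/2777 = 0.015484.
Standard error under H₀: √(0.023×0.977/2777) = 0.002845.
z = (0.015484 − 0.023)/0.002845 = -0.007516/0.002845 = -2.642.
p-value = P(Z > -2.642) ≈ 0.9959. With α = 0.05, fail to reject H₀.

z = -2.642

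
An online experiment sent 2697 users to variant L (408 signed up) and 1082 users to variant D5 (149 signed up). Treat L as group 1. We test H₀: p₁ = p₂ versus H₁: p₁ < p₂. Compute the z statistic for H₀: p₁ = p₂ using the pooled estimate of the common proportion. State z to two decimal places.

z = 1.06

p̂₁ = 408/2697 ≈ 0.1513, p̂₂ = 149/1082 ≈ 0.1377.
Pooled p̂ = (408+149)/(2697+1082) = 557/3779 = 0.1474.
SE = √(0.125669 × 0.001295) = 0.0128.
z = (0.1513 − 0.1377)/0.0128 = 0.0136/0.0128 = 1.06.
p-value = P(Z < 1.064) ≈ 0.8563.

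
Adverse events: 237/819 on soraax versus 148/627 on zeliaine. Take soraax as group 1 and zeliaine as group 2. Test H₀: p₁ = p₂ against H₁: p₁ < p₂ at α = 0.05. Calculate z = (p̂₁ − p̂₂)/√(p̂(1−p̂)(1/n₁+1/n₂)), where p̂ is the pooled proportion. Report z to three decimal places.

p̂₁ = 237/819 ≈ 0.289377, p̂₂ = 148/627 ≈ 0.236045.
Pooled p̂ = (237+148)/(819+627) = 385/1446 = 0.266252.
SE = √(0.195362 × 0.0028159) = 0.023455.
z = (0.289377 − 0.236045)/0.023455 = 0.053332/0.023455 = 2.274.
p-value = P(Z < 2.274) ≈ 0.9885, so at α = 0.05 we fail to reject H₀.

z = 2.274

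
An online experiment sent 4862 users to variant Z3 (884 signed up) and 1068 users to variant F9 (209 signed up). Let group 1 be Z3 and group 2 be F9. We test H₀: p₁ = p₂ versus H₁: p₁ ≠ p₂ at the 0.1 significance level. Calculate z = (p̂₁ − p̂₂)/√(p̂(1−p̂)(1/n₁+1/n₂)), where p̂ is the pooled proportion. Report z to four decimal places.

z = -1.0589

p̂₁ = 884/4862 ≈ 0.181818, p̂₂ = 209/1068 ≈ 0.195693.
Pooled p̂ = (884+209)/(4862+1068) = 1093/5930 = 0.184317.
SE = √(p̂(1−p̂)(1/n₁+1/n₂)) = √(0.184317·0.815683·0.00114201) = √(0.000171694) = 0.013103.
z = (0.181818 − 0.195693)/0.013103 = -0.013875/0.013103 = -1.0589.
p-value = 2·P(Z > 1.059) ≈ 0.2897, so at α = 0.1 we fail to reject H₀.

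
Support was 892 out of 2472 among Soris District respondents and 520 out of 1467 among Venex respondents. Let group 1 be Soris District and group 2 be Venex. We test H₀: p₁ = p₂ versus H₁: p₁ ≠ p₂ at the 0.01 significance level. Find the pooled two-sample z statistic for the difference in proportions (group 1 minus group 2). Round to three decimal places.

z = 0.403

p̂₁ = 892/2472 ≈ 0.360841, p̂₂ = 520/1467 ≈ 0.354465.
Pooled p̂ = (892+520)/(2472+1467) = 1412/3939 = 0.358467.
SE = √(p̂(1−p̂)(1/n₁+1/n₂)) = √(0.358467·0.641533·0.00108619) = √(0.00024979) = 0.015805.
z = (0.360841 − 0.354465)/0.015805 = 0.006376/0.015805 = 0.403.
p-value = 2·P(Z > 0.403) ≈ 0.6866. With α = 0.01, fail to reject H₀.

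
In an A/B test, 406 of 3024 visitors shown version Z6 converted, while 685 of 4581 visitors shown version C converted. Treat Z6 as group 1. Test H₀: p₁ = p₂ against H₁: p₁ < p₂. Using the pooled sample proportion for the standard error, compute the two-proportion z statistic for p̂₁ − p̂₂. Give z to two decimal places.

p̂₁ = 406/3024 ≈ 0.13426, p̂₂ = 685/4581 ≈ 0.14953.
Pooled p̂ = (406+685)/(3024+4581) = 1091/7605 = 0.14346.
SE = √(0.122878 × 0.000548981) = 0.00821.
z = (0.13426 − 0.14953)/0.00821 = -0.01527/0.00821 = -1.86.
p-value = P(Z < -1.859) ≈ 0.0315.

z = -1.86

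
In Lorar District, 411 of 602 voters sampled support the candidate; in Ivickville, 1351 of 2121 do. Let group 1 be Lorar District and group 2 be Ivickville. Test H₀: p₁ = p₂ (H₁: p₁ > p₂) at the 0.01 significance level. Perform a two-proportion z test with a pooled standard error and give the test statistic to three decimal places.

z = 2.074

p̂₁ = 411/602 ≈ 0.682724, p̂₂ = 1351/2121 ≈ 0.636964.
Pooled p̂ = (411+1351)/(602+2121) = 1762/2723 = 0.647080.
SE = √(p̂(1−p̂)(1/n₁+1/n₂)) = √(0.647080·0.352920·0.00213261) = √(0.000487017) = 0.022068.
z = (0.682724 − 0.636964)/0.022068 = 0.045760/0.022068 = 2.074.
p-value = P(Z > 2.074) ≈ 0.0191; since p > α = 0.01, fail to reject H₀.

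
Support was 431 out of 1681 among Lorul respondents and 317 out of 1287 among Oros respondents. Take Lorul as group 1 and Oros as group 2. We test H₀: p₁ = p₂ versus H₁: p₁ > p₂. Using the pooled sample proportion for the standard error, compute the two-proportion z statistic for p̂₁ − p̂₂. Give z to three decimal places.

z = 0.627

p̂₁ = 431/1681 ≈ 0.25640, p̂₂ = 317/1287 ≈ 0.24631.
Pooled p̂ = (431+317)/(1681+1287) = 748/2968 = 0.25202.
SE = √(0.188507 × 0.00137188) = 0.01608.
z = (0.25640 − 0.24631)/0.01608 = 0.01009/0.01608 = 0.627.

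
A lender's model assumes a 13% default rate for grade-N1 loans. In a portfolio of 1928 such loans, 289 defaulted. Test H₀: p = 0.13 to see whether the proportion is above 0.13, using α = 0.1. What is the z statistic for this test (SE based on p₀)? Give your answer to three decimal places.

p̂ = 289/1928 = 0.14990.
SE = √(p₀(1−p₀)/n) = √(0.1131/1928) = 0.00766.
z = (0.14990 − 0.13)/0.00766 = 0.01990/0.00766 = 2.598.
p-value = P(Z > 2.598) ≈ 0.0047. With α = 0.1, reject H₀.

z = 2.598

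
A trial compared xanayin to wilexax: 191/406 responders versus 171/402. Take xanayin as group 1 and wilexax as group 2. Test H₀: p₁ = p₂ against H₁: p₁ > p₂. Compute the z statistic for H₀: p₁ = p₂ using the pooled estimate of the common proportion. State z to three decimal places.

p̂₁ = 191/406 = 0.47044, p̂₂ = 171/402 = 0.42537.
Pooled p̂ = (191+171)/(406+402) = 362/808 = 0.44802.
SE = √(0.247298 × 0.00495062) = 0.03499.
z = (0.47044 − 0.42537)/0.03499 = 0.04507/0.03499 = 1.288.
p-value = P(Z > 1.288) ≈ 0.0989.

z = 1.288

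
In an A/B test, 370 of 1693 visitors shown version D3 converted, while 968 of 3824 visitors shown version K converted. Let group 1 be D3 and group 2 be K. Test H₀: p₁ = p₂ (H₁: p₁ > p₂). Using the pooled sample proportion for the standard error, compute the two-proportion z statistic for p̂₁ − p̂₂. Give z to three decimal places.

z = -2.765

p̂₁ = 370/1693 = 0.21855, p̂₂ = 968/3824 = 0.25314.
Pooled p̂ = (370+968)/(1693+3824) = 1338/5517 = 0.24252.
SE = √(0.183706 × 0.000852174) = 0.01251.
z = (0.21855 − 0.25314)/0.01251 = -0.03459/0.01251 = -2.765.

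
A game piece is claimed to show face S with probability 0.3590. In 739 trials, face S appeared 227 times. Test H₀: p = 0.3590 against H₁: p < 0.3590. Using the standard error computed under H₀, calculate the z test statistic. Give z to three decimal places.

p̂ = 227/739 ≈ 0.30717.
Under H₀, SE = √(0.359·0.641/739) = √(0.000311392) = 0.01765.
z = (0.30717 − 0.359)/0.01765 = -0.05183/0.01765 = -2.937.

z = -2.937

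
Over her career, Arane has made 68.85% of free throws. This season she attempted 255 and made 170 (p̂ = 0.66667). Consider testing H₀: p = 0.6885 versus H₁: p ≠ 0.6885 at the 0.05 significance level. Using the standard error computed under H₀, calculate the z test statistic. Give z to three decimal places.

p̂ = 170/255 ≈ 0.66667.
SE = √(p₀(1−p₀)/n) = √(0.21447/255) = 0.02900.
z = (0.66667 − 0.6885)/0.02900 = -0.02183/0.02900 = -0.753.
p-value = 2·P(Z > 0.753) ≈ 0.4515. With α = 0.05, fail to reject H₀.

z = -0.753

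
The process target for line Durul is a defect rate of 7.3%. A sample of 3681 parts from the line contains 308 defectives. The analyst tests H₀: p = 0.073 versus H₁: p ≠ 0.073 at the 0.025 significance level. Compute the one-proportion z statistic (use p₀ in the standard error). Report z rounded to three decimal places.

p̂ = 308/3681 ≈ 0.083673.
Standard error under H₀: √(0.073×0.927/3681) = 0.004288.
z = (0.083673 − 0.073)/0.004288 = 0.010673/0.004288 = 2.489.
p-value = 2·P(Z > 2.489) ≈ 0.0128, so at α = 0.025 we reject H₀.

z = 2.489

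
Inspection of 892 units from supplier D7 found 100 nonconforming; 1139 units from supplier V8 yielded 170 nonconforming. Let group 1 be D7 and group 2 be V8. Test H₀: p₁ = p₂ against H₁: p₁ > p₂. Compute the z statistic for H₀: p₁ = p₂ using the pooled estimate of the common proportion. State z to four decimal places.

p̂₁ = 100/892 = 0.1121076, p̂₂ = 170/1139 = 0.1492537.
Pooled p̂ = (100+170)/(892+1139) = 270/2031 = 0.1329394.
SE = √(0.115267 × 0.00199904) = 0.0151797.
z = (0.1121076 − 0.1492537)/0.0151797 = -0.0371461/0.0151797 = -2.4471.

z = -2.4471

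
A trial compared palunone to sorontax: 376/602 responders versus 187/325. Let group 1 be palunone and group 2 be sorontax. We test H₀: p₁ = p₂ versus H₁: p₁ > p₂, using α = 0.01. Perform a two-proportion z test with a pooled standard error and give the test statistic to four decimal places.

p̂₁ = 376/602 = 0.624585, p̂₂ = 187/325 = 0.575385.
Pooled p̂ = (376+187)/(602+325) = 563/927 = 0.607335.
SE = √(0.238479 × 0.00473805) = 0.033614.
z = (0.624585 − 0.575385)/0.033614 = 0.049200/0.033614 = 1.4637.
p-value = P(Z > 1.464) ≈ 0.0716; since p > α = 0.01, fail to reject H₀.

z = 1.4637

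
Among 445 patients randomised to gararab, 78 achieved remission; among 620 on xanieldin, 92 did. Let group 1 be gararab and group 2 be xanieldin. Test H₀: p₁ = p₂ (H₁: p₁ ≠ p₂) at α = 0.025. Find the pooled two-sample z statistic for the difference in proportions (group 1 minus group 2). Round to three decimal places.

z = 1.182

p̂₁ = 78/445 ≈ 0.175281, p̂₂ = 92/620 ≈ 0.148387.
Pooled p̂ = (78+92)/(445+620) = 170/1065 = 0.159624.
SE = √(0.134144 × 0.00386009) = 0.022755.
z = (0.175281 − 0.148387)/0.022755 = 0.026894/0.022755 = 1.182.
Two-sided p-value ≈ 2·Φ(−1.182) = 0.2373, so at α = 0.025 we fail to reject H₀.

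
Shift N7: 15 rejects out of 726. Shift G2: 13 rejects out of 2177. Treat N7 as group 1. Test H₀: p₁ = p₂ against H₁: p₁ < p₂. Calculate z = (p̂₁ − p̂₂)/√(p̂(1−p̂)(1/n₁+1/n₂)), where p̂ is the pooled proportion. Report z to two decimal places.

z = 3.51

p̂₁ = 15/726 = 0.02066, p̂₂ = 13/2177 = 0.00597.
Pooled p̂ = (15+13)/(726+2177) = 28/2903 = 0.00965.
SE = √(0.00955216 × 0.00183676) = 0.00419.
z = (0.02066 − 0.00597)/0.00419 = 0.01469/0.00419 = 3.51.
p-value = P(Z < 3.507) ≈ 0.9998.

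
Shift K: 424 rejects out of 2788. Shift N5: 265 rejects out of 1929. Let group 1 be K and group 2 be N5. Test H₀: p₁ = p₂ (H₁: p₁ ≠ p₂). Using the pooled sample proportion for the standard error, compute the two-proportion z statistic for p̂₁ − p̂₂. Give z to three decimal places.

p̂₁ = 424/2788 = 0.152080, p̂₂ = 265/1929 = 0.137377.
Pooled p̂ = (424+265)/(2788+1929) = 689/4717 = 0.146067.
SE = √(0.124732 × 0.000877083) = 0.010459.
z = (0.152080 − 0.137377)/0.010459 = 0.014703/0.010459 = 1.406.

z = 1.406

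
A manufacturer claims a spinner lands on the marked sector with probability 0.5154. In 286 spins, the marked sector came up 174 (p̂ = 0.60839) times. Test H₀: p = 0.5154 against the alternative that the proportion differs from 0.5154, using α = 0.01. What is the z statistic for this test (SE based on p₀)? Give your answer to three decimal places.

p̂ = 174/286 ≈ 0.60839.
Under H₀, SE = √(0.5154·0.4846/286) = √(0.000873297) = 0.02955.
z = (0.60839 − 0.5154)/0.02955 = 0.09299/0.02955 = 3.147.
Two-sided p-value ≈ 2·Φ(−3.147) = 0.0017. With α = 0.01, reject H₀.

z = 3.147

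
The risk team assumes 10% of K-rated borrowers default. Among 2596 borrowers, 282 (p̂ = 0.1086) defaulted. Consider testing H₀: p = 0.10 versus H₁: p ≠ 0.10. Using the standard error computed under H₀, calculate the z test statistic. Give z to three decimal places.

p̂ = 282/2596 = 0.10863.
Standard error under H₀: √(0.1×0.9/2596) = 0.00589.
z = (0.10863 − 0.1)/0.00589 = 0.00863/0.00589 = 1.465.

z = 1.465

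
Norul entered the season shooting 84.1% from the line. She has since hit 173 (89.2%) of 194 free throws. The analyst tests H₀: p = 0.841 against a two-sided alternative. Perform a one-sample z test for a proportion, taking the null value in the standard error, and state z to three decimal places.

z = 1.933

p̂ = 173/194 ≈ 0.89175.
SE = √(p₀(1−p₀)/n) = √(0.13372/194) = 0.02625.
z = (0.89175 − 0.841)/0.02625 = 0.05075/0.02625 = 1.933.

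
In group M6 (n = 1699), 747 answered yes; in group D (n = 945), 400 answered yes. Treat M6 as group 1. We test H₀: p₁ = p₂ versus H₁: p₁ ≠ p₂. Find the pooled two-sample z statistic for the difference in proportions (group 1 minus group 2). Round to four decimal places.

z = 0.8149

p̂₁ = 747/1699 = 0.439670, p̂₂ = 400/945 = 0.423280.
Pooled p̂ = (747+400)/(1699+945) = 1147/2644 = 0.433812.
SE = √(0.245619 × 0.00164678) = 0.020112.
z = (0.439670 − 0.423280)/0.020112 = 0.016390/0.020112 = 0.8149.
Two-sided p-value ≈ 2·Φ(−0.815) = 0.4151.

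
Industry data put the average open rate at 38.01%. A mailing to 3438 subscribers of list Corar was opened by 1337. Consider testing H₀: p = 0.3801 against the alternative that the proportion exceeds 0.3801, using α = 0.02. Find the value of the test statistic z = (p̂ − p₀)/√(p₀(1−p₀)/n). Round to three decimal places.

z = 1.062

p̂ = 1337/3438 ≈ 0.38889.
Standard error under H₀: √(0.3801×0.6199/3438) = 0.00828.
z = (0.38889 − 0.3801)/0.00828 = 0.00879/0.00828 = 1.062.
p-value = P(Z > 1.062) ≈ 0.1442; since p > α = 0.02, fail to reject H₀.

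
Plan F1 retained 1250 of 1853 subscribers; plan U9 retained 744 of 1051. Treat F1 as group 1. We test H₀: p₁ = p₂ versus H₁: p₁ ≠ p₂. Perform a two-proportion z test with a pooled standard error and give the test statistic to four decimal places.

p̂₁ = 1250/1853 = 0.674582, p̂₂ = 744/1051 = 0.707897.
Pooled p̂ = (1250+744)/(1853+1051) = 1994/2904 = 0.686639.
SE = √(p̂(1−p̂)(1/n₁+1/n₂)) = √(0.686639·0.313361·0.00149114) = √(0.000320842) = 0.017912.
z = (0.674582 − 0.707897)/0.017912 = -0.033315/0.017912 = -1.8599.
p-value = 2·P(Z > 1.860) ≈ 0.0629.

z = -1.8599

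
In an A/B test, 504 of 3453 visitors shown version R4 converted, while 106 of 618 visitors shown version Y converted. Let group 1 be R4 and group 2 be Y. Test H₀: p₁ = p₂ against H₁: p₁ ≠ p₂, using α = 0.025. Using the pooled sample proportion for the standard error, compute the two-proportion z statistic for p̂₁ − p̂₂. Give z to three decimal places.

z = -1.640

p̂₁ = 504/3453 = 0.14596, p̂₂ = 106/618 = 0.17152.
Pooled p̂ = (504+106)/(3453+618) = 610/4071 = 0.14984.
SE = √(0.127388 × 0.00190773) = 0.01559.
z = (0.14596 − 0.17152)/0.01559 = -0.02556/0.01559 = -1.640.
Two-sided p-value ≈ 2·Φ(−1.640) = 0.1011, so at α = 0.025 we fail to reject H₀.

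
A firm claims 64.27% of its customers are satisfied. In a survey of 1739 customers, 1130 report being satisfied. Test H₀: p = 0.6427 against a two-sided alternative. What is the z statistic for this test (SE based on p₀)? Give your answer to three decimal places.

z = 0.618

p̂ = 1130/1739 = 0.64980.
Standard error under H₀: √(0.6427×0.3573/1739) = 0.01149.
z = (0.64980 − 0.6427)/0.01149 = 0.00710/0.01149 = 0.618.
Two-sided p-value ≈ 2·Φ(−0.618) = 0.5367.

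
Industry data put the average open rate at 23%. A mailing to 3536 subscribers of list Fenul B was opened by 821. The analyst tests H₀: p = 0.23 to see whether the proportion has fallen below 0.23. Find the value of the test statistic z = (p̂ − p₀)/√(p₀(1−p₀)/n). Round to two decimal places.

p̂ = 821/3536 = 0.2322.
Under H₀, SE = √(0.23·0.77/3536) = √(5.00848e-05) = 0.0071.
z = (0.2322 − 0.23)/0.0071 = 0.0022/0.0071 = 0.31.
p-value = P(Z < 0.308) ≈ 0.6211.

z = 0.31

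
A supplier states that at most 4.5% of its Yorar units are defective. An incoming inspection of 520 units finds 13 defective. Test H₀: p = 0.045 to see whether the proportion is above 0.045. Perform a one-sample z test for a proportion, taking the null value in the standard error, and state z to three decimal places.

z = -2.200

p̂ = 13/520 = 0.02500.
Under H₀, SE = √(0.045·0.955/520) = √(8.26442e-05) = 0.00909.
z = (0.02500 − 0.045)/0.00909 = -0.02000/0.00909 = -2.200.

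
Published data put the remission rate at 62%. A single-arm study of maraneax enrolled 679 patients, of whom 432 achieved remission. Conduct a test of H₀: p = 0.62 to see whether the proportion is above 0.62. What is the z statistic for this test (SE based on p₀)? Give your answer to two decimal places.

z = 0.87

p̂ = 432/679 ≈ 0.6362.
Under H₀, SE = √(0.62·0.38/679) = √(0.000346981) = 0.0186.
z = (0.6362 − 0.62)/0.0186 = 0.0162/0.0186 = 0.87.
p-value = P(Z > 0.871) ≈ 0.1918.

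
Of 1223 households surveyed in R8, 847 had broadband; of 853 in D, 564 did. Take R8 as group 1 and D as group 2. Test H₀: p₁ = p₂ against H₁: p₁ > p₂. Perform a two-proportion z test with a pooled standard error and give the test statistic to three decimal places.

p̂₁ = 847/1223 ≈ 0.69256, p̂₂ = 564/853 ≈ 0.66120.
Pooled p̂ = (847+564)/(1223+853) = 1411/2076 = 0.67967.
SE = √(p̂(1−p̂)(1/n₁+1/n₂)) = √(0.67967·0.32033·0.00198999) = √(0.000433257) = 0.02081.
z = (0.69256 − 0.66120)/0.02081 = 0.03136/0.02081 = 1.507.
p-value = P(Z > 1.507) ≈ 0.0659.

z = 1.507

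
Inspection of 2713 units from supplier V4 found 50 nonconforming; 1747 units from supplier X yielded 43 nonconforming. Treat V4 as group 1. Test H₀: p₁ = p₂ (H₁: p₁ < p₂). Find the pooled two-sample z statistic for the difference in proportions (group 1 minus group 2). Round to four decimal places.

z = -1.4108

p̂₁ = 50/2713 = 0.0184298, p̂₂ = 43/1747 = 0.0246136.
Pooled p̂ = (50+43)/(2713+1747) = 93/4460 = 0.0208520.
SE = √(p̂(1−p̂)(1/n₁+1/n₂)) = √(0.0208520·0.9791480·0.000941005) = √(1.92127e-05) = 0.0043832.
z = (0.0184298 − 0.0246136)/0.0043832 = -0.0061838/0.0043832 = -1.4108.
p-value = P(Z < -1.411) ≈ 0.0792.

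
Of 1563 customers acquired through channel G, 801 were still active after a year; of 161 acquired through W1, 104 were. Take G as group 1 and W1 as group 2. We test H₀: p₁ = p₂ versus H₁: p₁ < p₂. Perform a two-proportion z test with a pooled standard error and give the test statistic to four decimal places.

p̂₁ = 801/1563 = 0.512476, p̂₂ = 104/161 = 0.645963.
Pooled p̂ = (801+104)/(1563+161) = 905/1724 = 0.524942.
SE = √(0.249378 × 0.00685098) = 0.041334.
z = (0.512476 − 0.645963)/0.041334 = -0.133487/0.041334 = -3.2295.

z = -3.2295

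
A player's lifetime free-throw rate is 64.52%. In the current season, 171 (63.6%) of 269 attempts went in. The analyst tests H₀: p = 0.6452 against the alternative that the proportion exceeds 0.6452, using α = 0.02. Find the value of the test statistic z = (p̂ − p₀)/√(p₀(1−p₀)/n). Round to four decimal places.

p̂ = 171/269 = 0.635688.
Standard error under H₀: √(0.6452×0.3548/269) = 0.029172.
z = (0.635688 − 0.6452)/0.029172 = -0.009512/0.029172 = -0.3261.
p-value = P(Z > -0.326) ≈ 0.6278; since p > α = 0.02, fail to reject H₀.

z = -0.3261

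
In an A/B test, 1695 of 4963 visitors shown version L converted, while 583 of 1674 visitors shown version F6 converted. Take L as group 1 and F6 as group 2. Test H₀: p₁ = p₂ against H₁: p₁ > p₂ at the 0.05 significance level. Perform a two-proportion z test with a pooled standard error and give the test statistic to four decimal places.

z = -0.5023

p̂₁ = 1695/4963 = 0.341527, p̂₂ = 583/1674 = 0.348268.
Pooled p̂ = (1695+583)/(4963+1674) = 2278/6637 = 0.343227.
SE = √(p̂(1−p̂)(1/n₁+1/n₂)) = √(0.343227·0.656773·0.000798863) = √(0.000180081) = 0.013419.
z = (0.341527 − 0.348268)/0.013419 = -0.006741/0.013419 = -0.5023.
p-value = P(Z > -0.502) ≈ 0.6923. With α = 0.05, fail to reject H₀.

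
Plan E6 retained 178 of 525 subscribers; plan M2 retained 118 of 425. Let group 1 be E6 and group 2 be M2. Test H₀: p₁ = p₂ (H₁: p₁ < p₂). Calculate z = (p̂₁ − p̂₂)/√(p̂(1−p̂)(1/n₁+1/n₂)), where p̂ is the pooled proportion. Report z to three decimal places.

z = 2.032

p̂₁ = 178/525 = 0.33905, p̂₂ = 118/425 = 0.27765.
Pooled p̂ = (178+118)/(525+425) = 296/950 = 0.31158.
SE = √(p̂(1−p̂)(1/n₁+1/n₂)) = √(0.31158·0.68842·0.0042577) = √(0.000913267) = 0.03022.
z = (0.33905 − 0.27765)/0.03022 = 0.06140/0.03022 = 2.032.
p-value = P(Z < 2.032) ≈ 0.9789.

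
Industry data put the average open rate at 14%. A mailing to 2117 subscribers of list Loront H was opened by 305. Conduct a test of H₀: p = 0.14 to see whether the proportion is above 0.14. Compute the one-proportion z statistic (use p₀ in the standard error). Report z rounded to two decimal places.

p̂ = 305/2117 = 0.14407.
Standard error under H₀: √(0.14×0.86/2117) = 0.00754.
z = (0.14407 − 0.14)/0.00754 = 0.00407/0.00754 = 0.54.
p-value = P(Z > 0.540) ≈ 0.2946.

z = 0.54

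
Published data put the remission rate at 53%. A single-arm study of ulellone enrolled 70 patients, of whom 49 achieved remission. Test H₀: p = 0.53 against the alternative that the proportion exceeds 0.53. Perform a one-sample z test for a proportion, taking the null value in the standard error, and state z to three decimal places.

z = 2.850

p̂ = 49/70 ≈ 0.70000.
Under H₀, SE = √(0.53·0.47/70) = √(0.00355857) = 0.05965.
z = (0.70000 − 0.53)/0.05965 = 0.17000/0.05965 = 2.850.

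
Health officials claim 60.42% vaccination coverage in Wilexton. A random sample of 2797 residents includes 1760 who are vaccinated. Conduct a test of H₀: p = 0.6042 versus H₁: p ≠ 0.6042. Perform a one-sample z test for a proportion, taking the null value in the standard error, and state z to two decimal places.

z = 2.71

p̂ = 1760/2797 ≈ 0.62925.
SE = √(p₀(1−p₀)/n) = √(0.23914/2797) = 0.00925.
z = (0.62925 − 0.6042)/0.00925 = 0.02505/0.00925 = 2.71.
p-value = 2·P(Z > 2.709) ≈ 0.0068.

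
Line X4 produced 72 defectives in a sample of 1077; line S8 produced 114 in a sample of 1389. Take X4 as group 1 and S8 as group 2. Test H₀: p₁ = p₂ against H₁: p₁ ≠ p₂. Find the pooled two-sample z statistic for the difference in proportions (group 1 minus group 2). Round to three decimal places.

z = -1.420

p̂₁ = 72/1077 ≈ 0.06685, p̂₂ = 114/1389 ≈ 0.08207.
Pooled p̂ = (72+114)/(1077+1389) = 186/2466 = 0.07543.
SE = √(0.0697367 × 0.00164845) = 0.01072.
z = (0.06685 − 0.08207)/0.01072 = -0.01522/0.01072 = -1.420.
p-value = 2·P(Z > 1.420) ≈ 0.1557.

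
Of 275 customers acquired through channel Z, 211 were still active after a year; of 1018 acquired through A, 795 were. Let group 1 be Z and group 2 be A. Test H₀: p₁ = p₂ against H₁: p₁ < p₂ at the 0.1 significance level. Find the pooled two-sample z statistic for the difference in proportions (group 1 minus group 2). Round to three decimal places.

p̂₁ = 211/275 ≈ 0.76727, p̂₂ = 795/1018 ≈ 0.78094.
Pooled p̂ = (211+795)/(275+1018) = 1006/1293 = 0.77804.
SE = √(p̂(1−p̂)(1/n₁+1/n₂)) = √(0.77804·0.22196·0.00461868) = √(0.000797629) = 0.02824.
z = (0.76727 − 0.78094)/0.02824 = -0.01367/0.02824 = -0.484.
p-value = P(Z < -0.484) ≈ 0.3142; since p > α = 0.1, fail to reject H₀.

z = -0.484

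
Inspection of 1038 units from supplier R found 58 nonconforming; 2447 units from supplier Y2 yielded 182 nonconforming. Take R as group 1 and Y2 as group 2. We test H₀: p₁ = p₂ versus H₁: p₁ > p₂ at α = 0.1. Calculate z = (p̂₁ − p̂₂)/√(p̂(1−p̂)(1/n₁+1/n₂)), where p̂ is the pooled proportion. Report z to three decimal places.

z = -1.972

p̂₁ = 58/1038 ≈ 0.05588, p̂₂ = 182/2447 ≈ 0.07438.
Pooled p̂ = (58+182)/(1038+2447) = 240/3485 = 0.06887.
SE = √(0.064124 × 0.00137205) = 0.00938.
z = (0.05588 − 0.07438)/0.00938 = -0.01850/0.00938 = -1.972.
p-value = P(Z > -1.972) ≈ 0.9757; since p > α = 0.1, fail to reject H₀.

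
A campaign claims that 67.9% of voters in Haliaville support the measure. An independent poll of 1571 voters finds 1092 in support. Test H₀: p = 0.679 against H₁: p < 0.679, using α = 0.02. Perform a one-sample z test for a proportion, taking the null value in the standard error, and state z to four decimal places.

p̂ = 1092/1571 = 0.695099.
Standard error under H₀: √(0.679×0.321/1571) = 0.011779.
z = (0.695099 − 0.679)/0.011779 = 0.016099/0.011779 = 1.3668.
p-value = P(Z < 1.367) ≈ 0.9141. With α = 0.02, fail to reject H₀.

z = 1.3668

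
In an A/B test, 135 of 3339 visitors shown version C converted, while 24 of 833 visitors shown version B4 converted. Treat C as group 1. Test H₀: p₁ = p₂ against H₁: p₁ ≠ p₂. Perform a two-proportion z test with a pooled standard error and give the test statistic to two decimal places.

z = 1.57

p̂₁ = 135/3339 ≈ 0.0404, p̂₂ = 24/833 ≈ 0.0288.
Pooled p̂ = (135+24)/(3339+833) = 159/4172 = 0.0381.
SE = √(p̂(1−p̂)(1/n₁+1/n₂)) = √(0.0381·0.9619·0.00149997) = √(5.49871e-05) = 0.0074.
z = (0.0404 − 0.0288)/0.0074 = 0.0116/0.0074 = 1.57.
p-value = 2·P(Z > 1.567) ≈ 0.1171.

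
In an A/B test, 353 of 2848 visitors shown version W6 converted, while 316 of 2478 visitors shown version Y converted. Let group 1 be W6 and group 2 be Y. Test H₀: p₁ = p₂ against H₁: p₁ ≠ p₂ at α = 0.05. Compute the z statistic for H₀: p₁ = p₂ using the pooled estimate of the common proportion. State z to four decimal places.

z = -0.3927

p̂₁ = 353/2848 = 0.123947, p̂₂ = 316/2478 = 0.127522.
Pooled p̂ = (353+316)/(2848+2478) = 669/5326 = 0.125610.
SE = √(0.109832 × 0.000754675) = 0.009104.
z = (0.123947 − 0.127522)/0.009104 = -0.003575/0.009104 = -0.3927.
p-value = 2·P(Z > 0.393) ≈ 0.6945, so at α = 0.05 we fail to reject H₀.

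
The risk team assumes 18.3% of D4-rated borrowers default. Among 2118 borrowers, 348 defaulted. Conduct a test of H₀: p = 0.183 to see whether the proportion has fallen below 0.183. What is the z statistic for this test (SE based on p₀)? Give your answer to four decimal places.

p̂ = 348/2118 ≈ 0.1643059.
Standard error under H₀: √(0.183×0.817/2118) = 0.0084018.
z = (0.1643059 − 0.183)/0.0084018 = -0.0186941/0.0084018 = -2.2250.
p-value = P(Z < -2.225) ≈ 0.0130.

z = -2.2250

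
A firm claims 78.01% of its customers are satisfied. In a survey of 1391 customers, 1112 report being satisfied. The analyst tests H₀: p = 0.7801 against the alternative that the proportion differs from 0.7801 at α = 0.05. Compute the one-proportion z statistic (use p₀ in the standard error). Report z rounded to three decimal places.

p̂ = 1112/1391 = 0.799425.
Standard error under H₀: √(0.7801×0.2199/1391) = 0.011105.
z = (0.799425 − 0.7801)/0.011105 = 0.019325/0.011105 = 1.740.
Two-sided p-value ≈ 2·Φ(−1.740) = 0.0818. With α = 0.05, fail to reject H₀.

z = 1.740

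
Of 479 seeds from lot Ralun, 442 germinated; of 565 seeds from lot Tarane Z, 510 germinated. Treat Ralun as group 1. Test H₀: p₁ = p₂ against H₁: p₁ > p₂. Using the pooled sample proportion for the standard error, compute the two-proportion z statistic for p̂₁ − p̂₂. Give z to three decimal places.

z = 1.142

p̂₁ = 442/479 ≈ 0.92276, p̂₂ = 510/565 ≈ 0.90265.
Pooled p̂ = (442+510)/(479+565) = 952/1044 = 0.91188.
SE = √(0.080357 × 0.00385759) = 0.01761.
z = (0.92276 − 0.90265)/0.01761 = 0.02011/0.01761 = 1.142.
p-value = P(Z > 1.142) ≈ 0.1268.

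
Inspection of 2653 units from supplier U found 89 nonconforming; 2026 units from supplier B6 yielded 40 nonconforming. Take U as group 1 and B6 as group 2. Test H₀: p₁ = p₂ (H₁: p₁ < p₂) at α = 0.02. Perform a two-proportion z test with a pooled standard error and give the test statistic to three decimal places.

p̂₁ = 89/2653 = 0.033547, p̂₂ = 40/2026 = 0.019743.
Pooled p̂ = (89+40)/(2653+2026) = 129/4679 = 0.027570.
SE = √(p̂(1−p̂)(1/n₁+1/n₂)) = √(0.027570·0.972430·0.000870515) = √(2.33384e-05) = 0.004831.
z = (0.033547 − 0.019743)/0.004831 = 0.013804/0.004831 = 2.857.
p-value = P(Z < 2.857) ≈ 0.9979. With α = 0.02, fail to reject H₀.

z = 2.857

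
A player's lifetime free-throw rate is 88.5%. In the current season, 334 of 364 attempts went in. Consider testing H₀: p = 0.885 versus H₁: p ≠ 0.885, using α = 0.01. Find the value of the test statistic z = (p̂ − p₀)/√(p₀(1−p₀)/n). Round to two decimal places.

p̂ = 334/364 ≈ 0.9176.
Under H₀, SE = √(0.885·0.115/364) = √(0.000279602) = 0.0167.
z = (0.9176 − 0.885)/0.0167 = 0.0326/0.0167 = 1.95.
Two-sided p-value ≈ 2·Φ(−1.949) = 0.0513. With α = 0.01, fail to reject H₀.

z = 1.95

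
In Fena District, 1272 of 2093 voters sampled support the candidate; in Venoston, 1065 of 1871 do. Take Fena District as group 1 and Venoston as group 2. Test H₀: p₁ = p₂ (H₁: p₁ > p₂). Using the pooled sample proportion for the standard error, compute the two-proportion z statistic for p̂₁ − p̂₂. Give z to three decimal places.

z = 2.462

p̂₁ = 1272/2093 ≈ 0.60774, p̂₂ = 1065/1871 ≈ 0.56921.
Pooled p̂ = (1272+1065)/(2093+1871) = 2337/3964 = 0.58956.
SE = √(p̂(1−p̂)(1/n₁+1/n₂)) = √(0.58956·0.41044·0.00101226) = √(0.000244946) = 0.01565.
z = (0.60774 − 0.56921)/0.01565 = 0.03853/0.01565 = 2.462.
p-value = P(Z > 2.462) ≈ 0.0069.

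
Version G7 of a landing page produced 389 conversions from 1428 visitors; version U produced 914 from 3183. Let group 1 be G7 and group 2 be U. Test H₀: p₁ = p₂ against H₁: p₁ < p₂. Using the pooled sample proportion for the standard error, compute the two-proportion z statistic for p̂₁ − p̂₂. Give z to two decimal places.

p̂₁ = 389/1428 = 0.2724, p̂₂ = 914/3183 = 0.2872.
Pooled p̂ = (389+914)/(1428+3183) = 1303/4611 = 0.2826.
SE = √(0.202731 × 0.00101445) = 0.0143.
z = (0.2724 − 0.2872)/0.0143 = -0.0148/0.0143 = -1.03.
p-value = P(Z < -1.028) ≈ 0.1520.

z = -1.03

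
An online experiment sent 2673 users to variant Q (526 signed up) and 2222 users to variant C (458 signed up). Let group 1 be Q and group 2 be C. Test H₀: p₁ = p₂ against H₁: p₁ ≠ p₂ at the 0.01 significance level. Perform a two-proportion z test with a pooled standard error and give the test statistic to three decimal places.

p̂₁ = 526/2673 ≈ 0.196783, p̂₂ = 458/2222 ≈ 0.206121.
Pooled p̂ = (526+458)/(2673+2222) = 984/4895 = 0.201021.
SE = √(0.160612 × 0.000824156) = 0.011505.
z = (0.196783 − 0.206121)/0.011505 = -0.009338/0.011505 = -0.812.
p-value = 2·P(Z > 0.812) ≈ 0.4170, so at α = 0.01 we fail to reject H₀.

z = -0.812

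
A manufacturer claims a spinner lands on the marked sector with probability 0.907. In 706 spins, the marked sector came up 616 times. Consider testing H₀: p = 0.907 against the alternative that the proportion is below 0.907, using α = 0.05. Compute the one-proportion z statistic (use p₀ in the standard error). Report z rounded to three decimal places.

p̂ = 616/706 = 0.872521.
SE = √(p₀(1−p₀)/n) = √(0.084351/706) = 0.010931.
z = (0.872521 − 0.907)/0.010931 = -0.034479/0.010931 = -3.154.
p-value = P(Z < -3.154) ≈ 0.0008, so at α = 0.05 we reject H₀.

z = -3.154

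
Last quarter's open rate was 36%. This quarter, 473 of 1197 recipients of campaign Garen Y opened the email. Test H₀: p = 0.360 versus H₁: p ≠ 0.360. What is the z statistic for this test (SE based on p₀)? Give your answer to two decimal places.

z = 2.53

p̂ = 473/1197 = 0.3952.
Standard error under H₀: √(0.36×0.64/1197) = 0.0139.
z = (0.3952 − 0.36)/0.0139 = 0.0352/0.0139 = 2.53.
p-value = 2·P(Z > 2.534) ≈ 0.0113.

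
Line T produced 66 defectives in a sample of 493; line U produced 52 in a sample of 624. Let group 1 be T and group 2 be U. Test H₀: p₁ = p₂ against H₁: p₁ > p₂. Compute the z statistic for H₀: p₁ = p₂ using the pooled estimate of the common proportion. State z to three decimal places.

z = 2.729

p̂₁ = 66/493 = 0.13387, p̂₂ = 52/624 = 0.08333.
Pooled p̂ = (66+52)/(493+624) = 118/1117 = 0.10564.
SE = √(p̂(1−p̂)(1/n₁+1/n₂)) = √(0.10564·0.89436·0.00363096) = √(0.000343054) = 0.01852.
z = (0.13387 − 0.08333)/0.01852 = 0.05054/0.01852 = 2.729.
p-value = P(Z > 2.729) ≈ 0.0032.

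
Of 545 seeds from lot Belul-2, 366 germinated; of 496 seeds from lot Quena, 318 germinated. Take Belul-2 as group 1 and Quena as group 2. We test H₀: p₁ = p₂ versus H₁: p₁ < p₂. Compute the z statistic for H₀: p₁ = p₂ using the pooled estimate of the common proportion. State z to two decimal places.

z = 1.03

p̂₁ = 366/545 = 0.6716, p̂₂ = 318/496 = 0.6411.
Pooled p̂ = (366+318)/(545+496) = 684/1041 = 0.6571.
SE = √(p̂(1−p̂)(1/n₁+1/n₂)) = √(0.6571·0.3429·0.00385099) = √(0.000867752) = 0.0295.
z = (0.6716 − 0.6411)/0.0295 = 0.0305/0.0295 = 1.03.
p-value = P(Z < 1.033) ≈ 0.8492.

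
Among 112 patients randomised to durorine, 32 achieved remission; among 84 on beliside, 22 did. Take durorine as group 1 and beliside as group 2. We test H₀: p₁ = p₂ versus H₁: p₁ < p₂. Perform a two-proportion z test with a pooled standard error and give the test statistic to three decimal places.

p̂₁ = 32/112 = 0.28571, p̂₂ = 22/84 = 0.26190.
Pooled p̂ = (32+22)/(112+84) = 54/196 = 0.27551.
SE = √(0.199604 × 0.0208333) = 0.06449.
z = (0.28571 − 0.26190)/0.06449 = 0.02381/0.06449 = 0.369.
p-value = P(Z < 0.369) ≈ 0.6440.

z = 0.369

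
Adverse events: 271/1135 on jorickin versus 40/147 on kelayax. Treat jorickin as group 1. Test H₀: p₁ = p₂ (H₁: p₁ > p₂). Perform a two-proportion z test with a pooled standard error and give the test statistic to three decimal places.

p̂₁ = 271/1135 ≈ 0.23877, p̂₂ = 40/147 ≈ 0.27211.
Pooled p̂ = (271+40)/(1135+147) = 311/1282 = 0.24259.
SE = √(p̂(1−p̂)(1/n₁+1/n₂)) = √(0.24259·0.75741·0.00768378) = √(0.00141182) = 0.03757.
z = (0.23877 − 0.27211)/0.03757 = -0.03334/0.03757 = -0.887.
p-value = P(Z > -0.887) ≈ 0.8126.

z = -0.887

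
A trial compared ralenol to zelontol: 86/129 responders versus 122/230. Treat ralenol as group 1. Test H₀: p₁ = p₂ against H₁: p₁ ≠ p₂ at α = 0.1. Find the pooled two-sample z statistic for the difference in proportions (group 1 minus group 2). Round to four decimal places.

z = 2.5088

p̂₁ = 86/129 = 0.666667, p̂₂ = 122/230 = 0.530435.
Pooled p̂ = (86+122)/(129+230) = 208/359 = 0.579387.
SE = √(0.243698 × 0.0120998) = 0.054302.
z = (0.666667 − 0.530435)/0.054302 = 0.136232/0.054302 = 2.5088.
Two-sided p-value ≈ 2·Φ(−2.509) = 0.0121. With α = 0.1, reject H₀.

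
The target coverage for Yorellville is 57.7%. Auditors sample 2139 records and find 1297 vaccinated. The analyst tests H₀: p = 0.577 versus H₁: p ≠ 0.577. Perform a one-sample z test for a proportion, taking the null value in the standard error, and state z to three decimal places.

z = 2.748

p̂ = 1297/2139 ≈ 0.606358.
SE = √(p₀(1−p₀)/n) = √(0.24407/2139) = 0.010682.
z = (0.606358 − 0.577)/0.010682 = 0.029358/0.010682 = 2.748.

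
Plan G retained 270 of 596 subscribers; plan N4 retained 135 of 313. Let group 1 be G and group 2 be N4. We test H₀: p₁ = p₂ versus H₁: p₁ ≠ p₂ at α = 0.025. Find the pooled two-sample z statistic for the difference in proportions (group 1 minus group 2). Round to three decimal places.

z = 0.626

p̂₁ = 270/596 ≈ 0.45302, p̂₂ = 135/313 ≈ 0.43131.
Pooled p̂ = (270+135)/(596+313) = 405/909 = 0.44554.
SE = √(0.247035 × 0.00487274) = 0.03469.
z = (0.45302 − 0.43131)/0.03469 = 0.02171/0.03469 = 0.626.
p-value = 2·P(Z > 0.626) ≈ 0.5315; since p > α = 0.025, fail to reject H₀.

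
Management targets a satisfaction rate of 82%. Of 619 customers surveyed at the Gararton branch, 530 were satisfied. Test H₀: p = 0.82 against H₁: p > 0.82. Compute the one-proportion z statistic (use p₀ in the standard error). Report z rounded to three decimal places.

z = 2.346

p̂ = 530/619 = 0.85622.
Standard error under H₀: √(0.82×0.18/619) = 0.01544.
z = (0.85622 − 0.82)/0.01544 = 0.03622/0.01544 = 2.346.
p-value = P(Z > 2.346) ≈ 0.0095.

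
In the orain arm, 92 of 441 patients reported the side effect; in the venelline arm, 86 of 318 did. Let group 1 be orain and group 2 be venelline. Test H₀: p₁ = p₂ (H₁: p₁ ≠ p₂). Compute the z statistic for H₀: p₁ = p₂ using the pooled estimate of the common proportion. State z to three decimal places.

z = -1.983

p̂₁ = 92/441 = 0.20862, p̂₂ = 86/318 = 0.27044.
Pooled p̂ = (92+86)/(441+318) = 178/759 = 0.23452.
SE = √(p̂(1−p̂)(1/n₁+1/n₂)) = √(0.23452·0.76548·0.00541223) = √(0.000971603) = 0.03117.
z = (0.20862 − 0.27044)/0.03117 = -0.06182/0.03117 = -1.983.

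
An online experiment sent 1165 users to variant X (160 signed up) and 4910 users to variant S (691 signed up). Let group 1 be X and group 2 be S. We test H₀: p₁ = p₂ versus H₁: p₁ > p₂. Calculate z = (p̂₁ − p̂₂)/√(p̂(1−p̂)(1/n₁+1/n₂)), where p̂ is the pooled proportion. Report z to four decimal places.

p̂₁ = 160/1165 = 0.137339, p̂₂ = 691/4910 = 0.140733.
Pooled p̂ = (160+691)/(1165+4910) = 851/6075 = 0.140082.
SE = √(0.120459 × 0.00106204) = 0.011311.
z = (0.137339 − 0.140733)/0.011311 = -0.003394/0.011311 = -0.3001.
p-value = P(Z > -0.300) ≈ 0.6179.

z = -0.3001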